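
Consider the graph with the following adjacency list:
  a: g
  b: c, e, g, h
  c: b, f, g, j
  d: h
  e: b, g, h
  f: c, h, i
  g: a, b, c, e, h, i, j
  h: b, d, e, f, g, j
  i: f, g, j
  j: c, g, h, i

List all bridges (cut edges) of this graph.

a-g, d-h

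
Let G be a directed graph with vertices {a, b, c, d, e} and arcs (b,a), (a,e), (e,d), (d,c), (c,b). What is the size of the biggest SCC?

{a, b, c, d, e} are all mutually reachable — one SCC of size 5.
The largest has 5 vertices.

5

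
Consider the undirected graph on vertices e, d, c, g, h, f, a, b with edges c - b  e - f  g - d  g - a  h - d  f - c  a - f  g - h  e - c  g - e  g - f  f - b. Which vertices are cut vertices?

Removing g increases the component count from 1 to 2, so g is a cut vertex.
By contrast removing h leaves 1 component; it is not a cut vertex. No other vertex is a cut vertex either.

g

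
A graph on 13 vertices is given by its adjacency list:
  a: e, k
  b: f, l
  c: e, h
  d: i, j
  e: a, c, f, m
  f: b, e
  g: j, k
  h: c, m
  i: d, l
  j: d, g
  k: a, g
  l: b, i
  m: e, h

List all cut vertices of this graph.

e

Removing e increases the component count from 1 to 2, so e is a cut vertex.
By contrast removing k leaves 1 component; it is not a cut vertex. No other vertex is a cut vertex either.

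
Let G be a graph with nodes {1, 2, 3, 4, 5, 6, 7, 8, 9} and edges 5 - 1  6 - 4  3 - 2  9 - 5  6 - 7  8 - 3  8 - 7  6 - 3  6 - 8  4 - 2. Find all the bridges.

1-5, 5-9

The edges on the cycle 6-4-2-3-8-6 are not bridges since each lies on that cycle.
But removing 9 - 5 disconnects 9 from 5; removing 1 - 5 disconnects 1 from 5 — these are bridges.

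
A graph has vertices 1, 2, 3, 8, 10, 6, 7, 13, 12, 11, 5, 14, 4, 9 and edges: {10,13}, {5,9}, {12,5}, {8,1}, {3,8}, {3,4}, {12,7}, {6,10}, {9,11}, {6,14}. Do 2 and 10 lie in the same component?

The component containing 2 is {2}, and 10 is not in it.

No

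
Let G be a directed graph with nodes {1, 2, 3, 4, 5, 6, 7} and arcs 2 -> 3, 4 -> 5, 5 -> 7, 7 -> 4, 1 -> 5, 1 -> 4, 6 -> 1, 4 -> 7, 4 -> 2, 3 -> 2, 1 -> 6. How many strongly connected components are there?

{4, 5, 7} are all mutually reachable — one SCC of size 3.
{2, 3} are all mutually reachable — one SCC of size 2.
{1, 6} are all mutually reachable — one SCC of size 2.
That gives 3 strongly connected components.

3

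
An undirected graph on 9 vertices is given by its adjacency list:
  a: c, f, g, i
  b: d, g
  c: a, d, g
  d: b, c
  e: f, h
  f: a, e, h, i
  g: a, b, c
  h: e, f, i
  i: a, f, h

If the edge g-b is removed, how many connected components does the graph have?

1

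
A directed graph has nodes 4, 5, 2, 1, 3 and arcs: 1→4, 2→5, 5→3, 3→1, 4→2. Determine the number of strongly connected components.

1

{1, 2, 3, 4, 5} are all mutually reachable — one SCC of size 5.
That gives 1 strongly connected component.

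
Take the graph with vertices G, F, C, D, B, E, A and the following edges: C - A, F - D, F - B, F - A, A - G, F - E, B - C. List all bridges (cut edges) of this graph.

The edges on the cycle F-B-C-A-F are not bridges since each lies on that cycle.
But removing A - G disconnects A from G; removing F - E disconnects F from E; removing F - D disconnects F from D — these are bridges.

A-G, D-F, E-F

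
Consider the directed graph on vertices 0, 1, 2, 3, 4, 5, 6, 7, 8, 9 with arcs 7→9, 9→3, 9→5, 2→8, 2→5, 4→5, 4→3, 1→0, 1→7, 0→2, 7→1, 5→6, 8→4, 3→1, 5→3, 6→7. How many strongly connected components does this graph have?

1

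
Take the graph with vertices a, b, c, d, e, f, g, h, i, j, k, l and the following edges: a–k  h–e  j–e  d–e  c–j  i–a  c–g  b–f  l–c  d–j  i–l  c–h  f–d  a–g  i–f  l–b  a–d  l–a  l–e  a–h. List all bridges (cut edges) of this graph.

The edges on the cycle l-a-d-e-l are not bridges since each lies on that cycle.
But removing k–a disconnects k from a — this is a bridge.

a-k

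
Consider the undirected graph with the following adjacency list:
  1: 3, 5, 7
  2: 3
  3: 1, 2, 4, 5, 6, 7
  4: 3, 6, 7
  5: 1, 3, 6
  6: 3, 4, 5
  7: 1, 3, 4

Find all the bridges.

2-3

The edges on the cycle 3-1-7-4-3 are not bridges since each lies on that cycle.
But removing 2-3 disconnects 2 from 3 — this is a bridge.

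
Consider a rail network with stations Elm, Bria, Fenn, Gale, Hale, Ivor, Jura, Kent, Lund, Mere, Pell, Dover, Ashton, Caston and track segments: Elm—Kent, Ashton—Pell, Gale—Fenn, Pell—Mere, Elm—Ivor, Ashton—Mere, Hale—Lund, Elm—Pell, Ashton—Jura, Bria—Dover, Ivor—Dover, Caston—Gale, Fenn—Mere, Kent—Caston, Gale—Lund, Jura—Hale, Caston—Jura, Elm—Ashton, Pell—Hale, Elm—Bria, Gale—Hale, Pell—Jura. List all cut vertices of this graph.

Elm

Removing Elm increases the component count from 1 to 2, so Elm is a cut vertex.
By contrast removing Kent leaves 1 component; it is not a cut vertex. No other vertex is a cut vertex either.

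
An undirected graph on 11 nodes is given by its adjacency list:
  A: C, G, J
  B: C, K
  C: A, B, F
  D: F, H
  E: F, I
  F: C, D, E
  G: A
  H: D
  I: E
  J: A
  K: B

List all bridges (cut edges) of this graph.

A-C, A-G, A-J, B-C, B-K, C-F, D-F, D-H, E-F, E-I

removing E-F disconnects E from F; removing C-B disconnects C from B; removing C-F disconnects C from F; removing H-D disconnects H from D — these are bridges.
In total 10 edges are bridges.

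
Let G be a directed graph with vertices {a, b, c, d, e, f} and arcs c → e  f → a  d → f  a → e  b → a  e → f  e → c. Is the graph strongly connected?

No

There is no directed path from b to d, so the graph is not strongly connected.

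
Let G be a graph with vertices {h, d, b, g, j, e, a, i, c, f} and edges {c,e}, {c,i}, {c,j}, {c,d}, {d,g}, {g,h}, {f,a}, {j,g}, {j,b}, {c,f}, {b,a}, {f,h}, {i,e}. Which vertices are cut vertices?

Removing c increases the component count from 1 to 2, so c is a cut vertex.
By contrast removing i leaves 1 component; it is not a cut vertex. No other vertex is a cut vertex either.

c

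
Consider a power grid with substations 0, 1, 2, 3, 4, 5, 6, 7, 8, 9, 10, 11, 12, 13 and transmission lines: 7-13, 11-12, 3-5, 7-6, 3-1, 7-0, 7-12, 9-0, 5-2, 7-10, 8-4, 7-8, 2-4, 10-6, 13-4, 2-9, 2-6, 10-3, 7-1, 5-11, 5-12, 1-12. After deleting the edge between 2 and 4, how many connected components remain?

2 and 4 are still connected via 2-6-7-13-4, so the component count stays at 1.

1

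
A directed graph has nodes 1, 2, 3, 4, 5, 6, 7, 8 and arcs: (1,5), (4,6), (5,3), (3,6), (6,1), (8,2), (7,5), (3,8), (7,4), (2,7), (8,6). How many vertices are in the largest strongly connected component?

8

{1, 2, 3, 4, 5, 6, 7, 8} are all mutually reachable — one SCC of size 8.
The largest has 8 vertices.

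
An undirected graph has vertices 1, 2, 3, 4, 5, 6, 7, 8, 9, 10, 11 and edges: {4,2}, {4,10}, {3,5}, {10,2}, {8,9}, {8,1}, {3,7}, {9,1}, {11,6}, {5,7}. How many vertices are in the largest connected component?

Starting from 6 we can reach 6, 11. That is one component of size 2.
Starting from 3 we can reach 3, 5, 7. That is one component of size 3.
Starting from 1 we can reach 1, 8, 9. That is one component of size 3.
Starting from 2 we can reach 2, 4, 10. That is one component of size 3.
The largest has 3 vertices.

3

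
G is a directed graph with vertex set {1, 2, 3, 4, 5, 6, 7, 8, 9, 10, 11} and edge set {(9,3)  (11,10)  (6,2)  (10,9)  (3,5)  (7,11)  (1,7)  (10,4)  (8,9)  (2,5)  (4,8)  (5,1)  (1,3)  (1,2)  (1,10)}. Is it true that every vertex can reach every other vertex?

No

There is no directed path from 8 to 6, so the graph is not strongly connected.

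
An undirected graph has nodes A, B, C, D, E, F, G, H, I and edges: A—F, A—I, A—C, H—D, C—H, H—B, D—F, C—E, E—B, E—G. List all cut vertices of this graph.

A, E

Removing A increases the component count from 1 to 2, so A is a cut vertex.
Removing E increases the component count from 1 to 2, so E is a cut vertex.
By contrast removing C leaves 1 component; it is not a cut vertex. No other vertex is a cut vertex either.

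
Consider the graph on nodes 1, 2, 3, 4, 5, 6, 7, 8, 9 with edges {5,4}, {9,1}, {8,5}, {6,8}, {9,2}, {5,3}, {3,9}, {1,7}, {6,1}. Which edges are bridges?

The edges on the cycle 6-8-5-3-9-1-6 are not bridges since each lies on that cycle.
But removing 4 - 5 disconnects 4 from 5; removing 9 - 2 disconnects 9 from 2; removing 1 - 7 disconnects 1 from 7 — these are bridges.

1-7, 2-9, 4-5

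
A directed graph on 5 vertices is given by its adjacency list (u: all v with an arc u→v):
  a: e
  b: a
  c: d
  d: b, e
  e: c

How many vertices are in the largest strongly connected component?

{a, b, c, d, e} are all mutually reachable — one SCC of size 5.
The largest has 5 vertices.

5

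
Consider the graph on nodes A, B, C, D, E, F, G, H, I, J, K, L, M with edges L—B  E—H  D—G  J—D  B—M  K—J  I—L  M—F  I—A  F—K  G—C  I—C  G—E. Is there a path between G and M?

Yes

From G we can reach A, B, C, D, E, F, G, H, I, J, K, L, M, which includes M.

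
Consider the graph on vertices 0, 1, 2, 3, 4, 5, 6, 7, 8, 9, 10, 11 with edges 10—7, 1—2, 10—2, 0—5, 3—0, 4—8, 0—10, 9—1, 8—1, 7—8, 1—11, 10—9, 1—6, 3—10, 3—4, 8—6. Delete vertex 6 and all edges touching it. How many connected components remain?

1

With 6 gone, the remaining components are: {0, 1, 2, 3, 4, 5, 7, 8, 9, 10, 11}.
That is 1 component.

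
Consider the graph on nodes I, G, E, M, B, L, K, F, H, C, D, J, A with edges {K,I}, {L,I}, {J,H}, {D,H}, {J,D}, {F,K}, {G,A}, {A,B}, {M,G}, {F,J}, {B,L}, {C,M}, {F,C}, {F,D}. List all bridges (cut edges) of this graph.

The edges on the cycle F-C-M-G-A-B-L-I-K-F are not bridges since each lies on that cycle.
Every edge lies on some cycle, so there are no bridges.

none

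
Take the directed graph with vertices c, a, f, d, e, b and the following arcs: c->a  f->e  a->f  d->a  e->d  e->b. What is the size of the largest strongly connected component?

4

{a, d, e, f} are all mutually reachable — one SCC of size 4.
{c} is an SCC by itself.
{b} is an SCC by itself.
The largest has 4 vertices.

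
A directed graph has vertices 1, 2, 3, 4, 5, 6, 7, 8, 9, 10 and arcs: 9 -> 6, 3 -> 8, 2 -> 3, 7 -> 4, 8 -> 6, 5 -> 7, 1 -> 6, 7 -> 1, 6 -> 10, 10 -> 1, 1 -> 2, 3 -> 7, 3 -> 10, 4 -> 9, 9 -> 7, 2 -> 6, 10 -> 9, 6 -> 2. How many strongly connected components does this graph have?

2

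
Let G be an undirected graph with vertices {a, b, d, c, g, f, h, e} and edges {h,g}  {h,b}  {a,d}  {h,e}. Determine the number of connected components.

c is isolated — a component by itself.
f is isolated — a component by itself.
Starting from a we can reach a, d. That is one component of size 2.
Starting from b we can reach b, e, g, h. That is one component of size 4.
Total: 4 components.

4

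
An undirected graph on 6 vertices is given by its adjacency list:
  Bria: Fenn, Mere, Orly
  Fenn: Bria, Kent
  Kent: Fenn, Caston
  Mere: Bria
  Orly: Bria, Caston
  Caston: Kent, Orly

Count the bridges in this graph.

The edges on the cycle Fenn-Kent-Caston-Orly-Bria-Fenn are not bridges since each lies on that cycle.
But removing Bria-Mere disconnects Bria from Mere — this is a bridge.

1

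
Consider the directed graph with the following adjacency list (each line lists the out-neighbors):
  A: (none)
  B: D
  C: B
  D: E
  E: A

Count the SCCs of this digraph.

5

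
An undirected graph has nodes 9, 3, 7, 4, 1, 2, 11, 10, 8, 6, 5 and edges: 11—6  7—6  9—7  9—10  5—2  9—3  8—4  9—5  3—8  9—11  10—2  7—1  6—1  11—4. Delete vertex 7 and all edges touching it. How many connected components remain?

1

With 7 gone, the remaining components are: {1, 2, 3, 4, 5, 6, 8, 9, 10, 11}.
That is 1 component.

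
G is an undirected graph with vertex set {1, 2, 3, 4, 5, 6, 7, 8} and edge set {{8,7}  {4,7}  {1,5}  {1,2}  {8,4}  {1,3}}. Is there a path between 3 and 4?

No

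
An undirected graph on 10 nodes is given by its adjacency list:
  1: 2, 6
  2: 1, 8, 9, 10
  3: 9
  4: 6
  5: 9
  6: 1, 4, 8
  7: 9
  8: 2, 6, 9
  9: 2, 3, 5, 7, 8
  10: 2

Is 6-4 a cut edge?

Yes

Removing 6-4 leaves no path between 6 and 4: the component count goes from 1 to 2. So it is a bridge.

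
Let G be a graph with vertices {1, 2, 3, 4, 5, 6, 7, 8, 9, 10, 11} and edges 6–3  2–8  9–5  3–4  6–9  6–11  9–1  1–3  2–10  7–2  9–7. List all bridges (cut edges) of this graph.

The edges on the cycle 6-9-1-3-6 are not bridges since each lies on that cycle.
But removing 3–4 disconnects 3 from 4; removing 9–5 disconnects 9 from 5; removing 2–10 disconnects 2 from 10; removing 8–2 disconnects 8 from 2 — these are bridges.
In total 7 edges are bridges.

10-2, 11-6, 2-7, 2-8, 3-4, 5-9, 7-9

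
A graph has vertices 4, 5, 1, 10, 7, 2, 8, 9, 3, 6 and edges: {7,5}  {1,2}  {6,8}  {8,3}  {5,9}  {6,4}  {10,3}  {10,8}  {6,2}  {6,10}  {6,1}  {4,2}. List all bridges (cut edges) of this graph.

The edges on the cycle 6-1-2-6 are not bridges since each lies on that cycle.
But removing 5 - 9 disconnects 5 from 9; removing 5 - 7 disconnects 5 from 7 — these are bridges.

5-7, 5-9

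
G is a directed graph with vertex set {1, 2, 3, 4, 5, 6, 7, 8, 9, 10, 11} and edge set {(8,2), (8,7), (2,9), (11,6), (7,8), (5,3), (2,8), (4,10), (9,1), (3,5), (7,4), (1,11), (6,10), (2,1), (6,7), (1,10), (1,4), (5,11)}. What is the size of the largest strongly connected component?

7

{1, 2, 6, 7, 8, 9, 11} are all mutually reachable — one SCC of size 7.
{3, 5} are all mutually reachable — one SCC of size 2.
{10} is an SCC by itself.
{4} is an SCC by itself.
The largest has 7 vertices.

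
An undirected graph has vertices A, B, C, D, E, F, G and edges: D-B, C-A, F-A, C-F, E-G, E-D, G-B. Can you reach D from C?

No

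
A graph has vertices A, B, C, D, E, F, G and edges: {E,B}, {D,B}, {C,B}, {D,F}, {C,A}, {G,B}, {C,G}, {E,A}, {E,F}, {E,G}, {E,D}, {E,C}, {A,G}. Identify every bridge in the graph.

none

The edges on the cycle E-C-A-G-B-E are not bridges since each lies on that cycle.
Every edge lies on some cycle, so there are no bridges.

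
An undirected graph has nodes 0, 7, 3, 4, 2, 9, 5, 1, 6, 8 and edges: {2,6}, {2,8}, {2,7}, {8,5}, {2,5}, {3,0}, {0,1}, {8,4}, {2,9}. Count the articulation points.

Removing 0 increases the component count from 2 to 3, so 0 is a cut vertex.
Removing 2 increases the component count from 2 to 5, so 2 is a cut vertex.
Removing 8 increases the component count from 2 to 3, so 8 is a cut vertex.
By contrast removing 4 leaves 2 components; it is not a cut vertex. No other vertex is a cut vertex either.

3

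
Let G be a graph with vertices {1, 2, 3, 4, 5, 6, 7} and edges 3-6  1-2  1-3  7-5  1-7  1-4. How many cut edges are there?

removing 3-6 disconnects 3 from 6; removing 2-1 disconnects 2 from 1; removing 7-5 disconnects 7 from 5; removing 3-1 disconnects 3 from 1 — these are bridges.
In total 6 edges are bridges.

6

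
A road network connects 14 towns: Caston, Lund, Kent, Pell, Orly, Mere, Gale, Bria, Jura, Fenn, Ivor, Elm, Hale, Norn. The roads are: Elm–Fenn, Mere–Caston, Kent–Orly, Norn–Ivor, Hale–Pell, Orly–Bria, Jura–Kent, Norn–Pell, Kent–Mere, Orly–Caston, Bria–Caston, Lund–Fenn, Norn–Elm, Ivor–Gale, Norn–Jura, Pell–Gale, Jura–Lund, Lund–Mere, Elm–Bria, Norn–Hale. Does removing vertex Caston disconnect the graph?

No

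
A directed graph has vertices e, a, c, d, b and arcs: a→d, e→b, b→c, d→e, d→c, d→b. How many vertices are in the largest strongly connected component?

{d} is an SCC by itself.
{c} is an SCC by itself.
{a} is an SCC by itself.
{b} is an SCC by itself.
{e} is an SCC by itself.
The largest has 1 vertex.

1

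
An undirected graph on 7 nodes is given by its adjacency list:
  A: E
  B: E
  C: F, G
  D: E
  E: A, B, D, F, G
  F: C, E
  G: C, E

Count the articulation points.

Removing E increases the component count from 1 to 4, so E is a cut vertex.
By contrast removing F leaves 1 component; it is not a cut vertex. No other vertex is a cut vertex either.

1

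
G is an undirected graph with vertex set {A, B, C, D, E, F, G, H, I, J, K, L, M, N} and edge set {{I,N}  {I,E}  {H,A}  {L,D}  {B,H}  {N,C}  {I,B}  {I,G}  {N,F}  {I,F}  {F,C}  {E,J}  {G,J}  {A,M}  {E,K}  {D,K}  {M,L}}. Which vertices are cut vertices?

I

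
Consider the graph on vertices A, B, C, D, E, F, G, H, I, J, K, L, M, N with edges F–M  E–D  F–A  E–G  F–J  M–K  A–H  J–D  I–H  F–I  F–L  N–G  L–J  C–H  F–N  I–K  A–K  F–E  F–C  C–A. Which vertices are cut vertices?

F

Removing F increases the component count from 2 to 3, so F is a cut vertex.
By contrast removing A leaves 2 components; it is not a cut vertex. No other vertex is a cut vertex either.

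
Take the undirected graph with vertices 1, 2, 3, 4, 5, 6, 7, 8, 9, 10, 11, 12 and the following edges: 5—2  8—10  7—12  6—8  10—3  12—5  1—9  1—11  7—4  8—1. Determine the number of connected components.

2

Starting from 2 we can reach 2, 4, 5, 7, 12. That is one component of size 5.
Starting from 1 we can reach 1, 3, 6, 8, 9, 10, 11. That is one component of size 7.
Total: 2 components.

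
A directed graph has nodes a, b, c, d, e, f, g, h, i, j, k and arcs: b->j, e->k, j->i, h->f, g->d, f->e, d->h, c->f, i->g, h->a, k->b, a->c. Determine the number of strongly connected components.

{a, b, c, d, e, f, g, h, i, j, k} are all mutually reachable — one SCC of size 11.
That gives 1 strongly connected component.

1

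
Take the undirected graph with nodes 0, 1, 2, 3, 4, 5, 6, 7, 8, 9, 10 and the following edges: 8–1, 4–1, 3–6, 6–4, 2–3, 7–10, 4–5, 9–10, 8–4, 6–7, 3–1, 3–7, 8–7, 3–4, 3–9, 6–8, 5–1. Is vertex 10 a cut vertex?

Deleting 10 leaves 2 components (was 2), so 10 is not a cut vertex.

No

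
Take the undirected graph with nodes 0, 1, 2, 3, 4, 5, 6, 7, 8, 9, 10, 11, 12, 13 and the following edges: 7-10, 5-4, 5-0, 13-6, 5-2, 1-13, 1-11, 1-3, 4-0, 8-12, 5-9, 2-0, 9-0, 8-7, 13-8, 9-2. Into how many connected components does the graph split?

2

Starting from 0 we can reach 0, 2, 4, 5, 9. That is one component of size 5.
Starting from 1 we can reach 1, 3, 6, 7, 8, 10, 11, 12, 13. That is one component of size 9.
Total: 2 components.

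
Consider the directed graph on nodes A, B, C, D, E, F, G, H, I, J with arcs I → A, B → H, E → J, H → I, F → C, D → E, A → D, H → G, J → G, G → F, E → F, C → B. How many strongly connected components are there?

1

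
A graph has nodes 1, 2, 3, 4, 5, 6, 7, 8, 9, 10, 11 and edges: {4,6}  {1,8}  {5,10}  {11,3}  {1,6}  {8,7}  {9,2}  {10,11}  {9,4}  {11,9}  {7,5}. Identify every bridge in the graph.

The edges on the cycle 1-8-7-5-10-11-9-4-6-1 are not bridges since each lies on that cycle.
But removing 2—9 disconnects 2 from 9; removing 3—11 disconnects 3 from 11 — these are bridges.

11-3, 2-9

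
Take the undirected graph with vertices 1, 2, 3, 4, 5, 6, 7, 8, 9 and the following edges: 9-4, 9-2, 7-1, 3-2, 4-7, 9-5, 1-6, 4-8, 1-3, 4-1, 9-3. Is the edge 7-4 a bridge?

After removing 7-4, the path 7-1-4 still connects them, so the edge is not a bridge.

No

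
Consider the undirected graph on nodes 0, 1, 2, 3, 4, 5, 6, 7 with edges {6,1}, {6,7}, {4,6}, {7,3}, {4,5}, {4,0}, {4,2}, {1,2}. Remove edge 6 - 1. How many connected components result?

6 and 1 are still connected via 6-4-2-1, so the component count stays at 1.

1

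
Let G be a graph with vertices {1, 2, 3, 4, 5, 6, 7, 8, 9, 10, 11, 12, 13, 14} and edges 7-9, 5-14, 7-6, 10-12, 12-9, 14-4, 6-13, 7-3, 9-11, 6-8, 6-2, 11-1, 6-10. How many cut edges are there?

The edges on the cycle 7-6-10-12-9-7 are not bridges since each lies on that cycle.
But removing 6-13 disconnects 6 from 13; removing 9-11 disconnects 9 from 11; removing 5-14 disconnects 5 from 14; removing 11-1 disconnects 11 from 1 — these are bridges.
In total 8 edges are bridges.

8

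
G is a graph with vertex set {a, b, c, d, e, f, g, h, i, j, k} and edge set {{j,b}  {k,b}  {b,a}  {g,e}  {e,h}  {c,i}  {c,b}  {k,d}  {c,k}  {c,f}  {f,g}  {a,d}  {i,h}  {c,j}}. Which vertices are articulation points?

c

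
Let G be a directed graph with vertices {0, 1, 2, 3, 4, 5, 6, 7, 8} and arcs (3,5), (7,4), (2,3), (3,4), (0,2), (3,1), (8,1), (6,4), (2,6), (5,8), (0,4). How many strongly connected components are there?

9

{8} is an SCC by itself.
{5} is an SCC by itself.
{1} is an SCC by itself.
{4} is an SCC by itself.
{3} is an SCC by itself.
(and 4 more singleton SCCs)
That gives 9 strongly connected components.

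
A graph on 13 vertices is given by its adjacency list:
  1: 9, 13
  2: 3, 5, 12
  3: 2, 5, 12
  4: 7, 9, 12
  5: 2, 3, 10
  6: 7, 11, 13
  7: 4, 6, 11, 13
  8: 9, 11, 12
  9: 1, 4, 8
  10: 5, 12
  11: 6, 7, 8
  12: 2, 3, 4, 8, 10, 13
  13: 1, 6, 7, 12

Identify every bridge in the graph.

The edges on the cycle 12-8-9-1-13-12 are not bridges since each lies on that cycle.
Every edge lies on some cycle, so there are no bridges.

none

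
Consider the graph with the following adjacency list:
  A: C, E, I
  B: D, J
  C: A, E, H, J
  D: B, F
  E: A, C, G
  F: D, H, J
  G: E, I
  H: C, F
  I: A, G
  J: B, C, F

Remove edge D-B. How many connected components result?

D and B are still connected via D-F-J-B, so the component count stays at 1.

1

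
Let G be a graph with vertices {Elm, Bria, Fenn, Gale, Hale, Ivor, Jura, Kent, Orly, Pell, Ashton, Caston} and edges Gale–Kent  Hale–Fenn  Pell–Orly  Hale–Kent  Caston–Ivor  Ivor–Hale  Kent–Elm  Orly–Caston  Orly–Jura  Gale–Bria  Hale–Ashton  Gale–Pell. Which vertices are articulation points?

Gale, Hale, Kent, Orly

Removing Gale increases the component count from 1 to 2, so Gale is a cut vertex.
Removing Hale increases the component count from 1 to 3, so Hale is a cut vertex.
Removing Kent increases the component count from 1 to 2, so Kent is a cut vertex.
Likewise Orly is a cut vertex.
By contrast removing Elm leaves 1 component; it is not a cut vertex. No other vertex is a cut vertex either.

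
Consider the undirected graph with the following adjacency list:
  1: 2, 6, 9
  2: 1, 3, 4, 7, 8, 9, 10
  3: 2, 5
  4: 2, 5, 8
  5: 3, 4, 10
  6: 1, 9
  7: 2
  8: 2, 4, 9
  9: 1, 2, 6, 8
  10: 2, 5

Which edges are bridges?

2-7

The edges on the cycle 2-4-5-10-2 are not bridges since each lies on that cycle.
But removing 2-7 disconnects 2 from 7 — this is a bridge.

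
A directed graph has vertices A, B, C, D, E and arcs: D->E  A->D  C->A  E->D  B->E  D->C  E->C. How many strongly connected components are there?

{A, C, D, E} are all mutually reachable — one SCC of size 4.
{B} is an SCC by itself.
That gives 2 strongly connected components.

2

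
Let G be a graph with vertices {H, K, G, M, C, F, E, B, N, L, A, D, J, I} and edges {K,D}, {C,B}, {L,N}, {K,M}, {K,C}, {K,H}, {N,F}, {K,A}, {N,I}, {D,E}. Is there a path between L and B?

The component containing L is {F, I, L, N}, and B is not in it.

No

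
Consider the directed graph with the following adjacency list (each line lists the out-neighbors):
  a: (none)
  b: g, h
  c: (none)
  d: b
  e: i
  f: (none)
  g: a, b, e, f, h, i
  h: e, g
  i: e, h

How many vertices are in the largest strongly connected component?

5

{b, e, g, h, i} are all mutually reachable — one SCC of size 5.
{a} is an SCC by itself.
{c} is an SCC by itself.
{d} is an SCC by itself.
{f} is an SCC by itself.
The largest has 5 vertices.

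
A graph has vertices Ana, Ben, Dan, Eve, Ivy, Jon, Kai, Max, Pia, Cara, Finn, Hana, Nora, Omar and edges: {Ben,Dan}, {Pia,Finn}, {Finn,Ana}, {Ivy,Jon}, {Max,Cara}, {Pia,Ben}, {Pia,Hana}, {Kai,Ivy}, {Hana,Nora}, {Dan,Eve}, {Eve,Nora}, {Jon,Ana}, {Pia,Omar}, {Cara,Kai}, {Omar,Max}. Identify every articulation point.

Removing Pia increases the component count from 1 to 2, so Pia is a cut vertex.
By contrast removing Jon leaves 1 component; it is not a cut vertex. No other vertex is a cut vertex either.

Pia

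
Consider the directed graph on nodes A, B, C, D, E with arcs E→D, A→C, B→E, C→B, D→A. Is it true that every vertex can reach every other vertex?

Yes

From E we can reach every vertex (A, B, C, D, E), and every vertex can reach E (A, B, C, D, E). So the whole graph is one strongly connected component.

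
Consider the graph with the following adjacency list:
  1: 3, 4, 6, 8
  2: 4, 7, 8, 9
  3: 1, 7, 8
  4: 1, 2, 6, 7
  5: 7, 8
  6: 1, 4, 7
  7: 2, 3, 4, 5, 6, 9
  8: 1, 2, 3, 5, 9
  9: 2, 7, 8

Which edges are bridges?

The edges on the cycle 8-1-3-8 are not bridges since each lies on that cycle.
Every edge lies on some cycle, so there are no bridges.

none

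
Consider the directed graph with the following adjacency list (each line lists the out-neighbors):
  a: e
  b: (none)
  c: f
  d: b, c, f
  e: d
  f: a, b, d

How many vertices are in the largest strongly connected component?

{a, c, d, e, f} are all mutually reachable — one SCC of size 5.
{b} is an SCC by itself.
The largest has 5 vertices.

5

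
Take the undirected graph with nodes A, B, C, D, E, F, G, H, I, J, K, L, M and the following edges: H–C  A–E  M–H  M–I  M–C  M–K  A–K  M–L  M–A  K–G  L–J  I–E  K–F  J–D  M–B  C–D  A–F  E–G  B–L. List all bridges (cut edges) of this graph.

none

The edges on the cycle M-I-E-G-K-M are not bridges since each lies on that cycle.
Every edge lies on some cycle, so there are no bridges.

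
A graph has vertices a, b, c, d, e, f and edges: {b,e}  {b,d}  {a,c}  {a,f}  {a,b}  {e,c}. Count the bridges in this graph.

2

The edges on the cycle a-b-e-c-a are not bridges since each lies on that cycle.
But removing b - d disconnects b from d; removing a - f disconnects a from f — these are bridges.
That makes 2 bridges.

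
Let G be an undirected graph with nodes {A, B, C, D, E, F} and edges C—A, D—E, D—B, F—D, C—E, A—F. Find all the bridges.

B-D

The edges on the cycle C-A-F-D-E-C are not bridges since each lies on that cycle.
But removing D—B disconnects D from B — this is a bridge.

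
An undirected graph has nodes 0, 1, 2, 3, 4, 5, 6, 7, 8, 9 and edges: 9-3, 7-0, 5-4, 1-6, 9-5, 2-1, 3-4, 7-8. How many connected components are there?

3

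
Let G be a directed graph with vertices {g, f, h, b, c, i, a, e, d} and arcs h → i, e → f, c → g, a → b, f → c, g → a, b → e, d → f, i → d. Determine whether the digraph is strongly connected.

No

There is no directed path from i to h, so the graph is not strongly connected.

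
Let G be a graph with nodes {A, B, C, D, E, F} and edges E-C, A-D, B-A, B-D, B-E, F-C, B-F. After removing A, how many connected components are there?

1

With A gone, the remaining components are: {B, C, D, E, F}.
That is 1 component.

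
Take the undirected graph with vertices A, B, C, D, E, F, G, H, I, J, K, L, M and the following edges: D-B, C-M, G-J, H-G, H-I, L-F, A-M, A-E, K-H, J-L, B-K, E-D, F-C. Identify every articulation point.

H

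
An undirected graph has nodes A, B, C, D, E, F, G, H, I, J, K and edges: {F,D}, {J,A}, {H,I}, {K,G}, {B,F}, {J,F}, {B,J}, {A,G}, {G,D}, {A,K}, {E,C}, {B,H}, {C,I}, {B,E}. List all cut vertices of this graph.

B

Removing B increases the component count from 1 to 2, so B is a cut vertex.
By contrast removing J leaves 1 component; it is not a cut vertex. No other vertex is a cut vertex either.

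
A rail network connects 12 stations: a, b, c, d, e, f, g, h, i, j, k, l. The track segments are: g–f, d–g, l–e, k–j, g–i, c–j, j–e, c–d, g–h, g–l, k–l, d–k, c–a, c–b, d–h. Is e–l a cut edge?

No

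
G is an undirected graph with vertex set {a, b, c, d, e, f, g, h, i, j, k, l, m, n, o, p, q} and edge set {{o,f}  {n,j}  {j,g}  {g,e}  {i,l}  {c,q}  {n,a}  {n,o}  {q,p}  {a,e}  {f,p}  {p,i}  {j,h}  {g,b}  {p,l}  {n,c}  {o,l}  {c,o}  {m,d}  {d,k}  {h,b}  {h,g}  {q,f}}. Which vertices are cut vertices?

d, n

Removing d increases the component count from 2 to 3, so d is a cut vertex.
Removing n increases the component count from 2 to 3, so n is a cut vertex.
By contrast removing o leaves 2 components; it is not a cut vertex. No other vertex is a cut vertex either.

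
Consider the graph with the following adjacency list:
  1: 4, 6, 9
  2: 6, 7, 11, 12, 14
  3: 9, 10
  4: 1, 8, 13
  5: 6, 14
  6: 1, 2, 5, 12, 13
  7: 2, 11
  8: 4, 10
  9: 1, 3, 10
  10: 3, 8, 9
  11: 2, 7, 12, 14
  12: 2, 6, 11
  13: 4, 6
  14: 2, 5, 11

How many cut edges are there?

0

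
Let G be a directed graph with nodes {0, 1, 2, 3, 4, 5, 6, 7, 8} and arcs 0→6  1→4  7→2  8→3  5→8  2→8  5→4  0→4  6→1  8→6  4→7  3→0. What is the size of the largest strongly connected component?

8

{0, 1, 2, 3, 4, 6, 7, 8} are all mutually reachable — one SCC of size 8.
{5} is an SCC by itself.
The largest has 8 vertices.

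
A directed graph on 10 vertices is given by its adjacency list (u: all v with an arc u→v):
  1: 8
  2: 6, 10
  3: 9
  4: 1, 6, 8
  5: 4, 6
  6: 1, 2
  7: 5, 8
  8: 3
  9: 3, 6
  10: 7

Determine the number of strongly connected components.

{1, 2, 3, 4, 5, 6, 7, 8, 9, 10} are all mutually reachable — one SCC of size 10.
That gives 1 strongly connected component.

1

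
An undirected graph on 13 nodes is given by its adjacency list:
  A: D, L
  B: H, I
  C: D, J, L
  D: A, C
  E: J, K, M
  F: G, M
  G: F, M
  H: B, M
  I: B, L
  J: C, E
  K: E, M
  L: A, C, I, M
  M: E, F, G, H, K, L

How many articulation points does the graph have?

1

Removing M increases the component count from 1 to 2, so M is a cut vertex.
By contrast removing C leaves 1 component; it is not a cut vertex. No other vertex is a cut vertex either.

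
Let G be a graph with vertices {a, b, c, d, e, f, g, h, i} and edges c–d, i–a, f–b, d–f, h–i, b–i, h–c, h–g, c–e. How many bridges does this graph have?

The edges on the cycle h-c-d-f-b-i-h are not bridges since each lies on that cycle.
But removing a–i disconnects a from i; removing c–e disconnects c from e; removing h–g disconnects h from g — these are bridges.
That makes 3 bridges.

3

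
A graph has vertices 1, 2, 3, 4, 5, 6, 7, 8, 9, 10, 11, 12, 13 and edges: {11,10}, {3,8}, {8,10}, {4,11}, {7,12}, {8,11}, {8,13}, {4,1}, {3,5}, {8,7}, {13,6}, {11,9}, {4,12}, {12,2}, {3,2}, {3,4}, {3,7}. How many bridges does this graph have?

5

The edges on the cycle 3-8-11-4-3 are not bridges since each lies on that cycle.
But removing 13-8 disconnects 13 from 8; removing 5-3 disconnects 5 from 3; removing 13-6 disconnects 13 from 6; removing 4-1 disconnects 4 from 1 — these are bridges.
In total 5 edges are bridges.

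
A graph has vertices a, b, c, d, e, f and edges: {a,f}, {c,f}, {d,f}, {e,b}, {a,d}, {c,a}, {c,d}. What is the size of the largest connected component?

4

Starting from b we can reach b, e. That is one component of size 2.
Starting from a we can reach a, c, d, f. That is one component of size 4.
The largest has 4 vertices.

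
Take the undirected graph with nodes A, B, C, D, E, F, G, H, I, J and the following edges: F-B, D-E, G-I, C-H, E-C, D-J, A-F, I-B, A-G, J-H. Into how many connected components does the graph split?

2

Starting from A we can reach A, B, F, G, I. That is one component of size 5.
Starting from C we can reach C, D, E, H, J. That is one component of size 5.
Total: 2 components.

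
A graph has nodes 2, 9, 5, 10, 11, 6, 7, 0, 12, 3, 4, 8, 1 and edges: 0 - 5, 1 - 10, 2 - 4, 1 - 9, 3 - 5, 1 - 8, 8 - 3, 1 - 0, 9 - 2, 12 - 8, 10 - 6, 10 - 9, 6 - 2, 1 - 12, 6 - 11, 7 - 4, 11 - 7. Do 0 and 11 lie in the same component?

Yes

From 0 we can reach 0, 1, 2, 3, 4, 5, 6, 7, 8, 9, 10, 11, 12, which includes 11.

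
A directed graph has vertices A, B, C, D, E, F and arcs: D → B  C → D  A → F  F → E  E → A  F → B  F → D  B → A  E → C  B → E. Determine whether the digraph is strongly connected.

Yes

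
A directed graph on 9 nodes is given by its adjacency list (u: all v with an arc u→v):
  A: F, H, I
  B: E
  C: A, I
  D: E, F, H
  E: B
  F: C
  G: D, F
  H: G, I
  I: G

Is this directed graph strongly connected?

No

There is no directed path from B to D, so the graph is not strongly connected.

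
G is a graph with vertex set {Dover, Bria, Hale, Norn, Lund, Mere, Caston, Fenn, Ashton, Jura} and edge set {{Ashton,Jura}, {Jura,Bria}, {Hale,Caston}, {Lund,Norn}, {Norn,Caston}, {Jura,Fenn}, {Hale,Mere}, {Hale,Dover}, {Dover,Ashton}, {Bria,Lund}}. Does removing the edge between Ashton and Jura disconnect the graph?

After removing Ashton—Jura, the path Ashton-Dover-Hale-Caston-Norn-Lund-Bria-Jura still connects them, so the edge is not a bridge.

No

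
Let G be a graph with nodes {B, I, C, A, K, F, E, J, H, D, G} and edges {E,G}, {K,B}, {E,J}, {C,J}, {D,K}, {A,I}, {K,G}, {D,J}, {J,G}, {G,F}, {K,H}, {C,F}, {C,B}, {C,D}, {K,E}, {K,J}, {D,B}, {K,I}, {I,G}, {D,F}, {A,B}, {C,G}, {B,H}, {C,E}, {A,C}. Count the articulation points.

0

Removing E, for instance, still leaves 1 component. No single vertex removal increases the component count — the graph has no articulation points.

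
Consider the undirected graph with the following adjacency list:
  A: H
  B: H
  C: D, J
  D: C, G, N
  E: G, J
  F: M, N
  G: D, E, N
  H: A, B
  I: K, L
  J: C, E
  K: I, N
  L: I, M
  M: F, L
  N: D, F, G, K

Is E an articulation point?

No

Deleting E leaves 2 components (was 2), so E is not a cut vertex.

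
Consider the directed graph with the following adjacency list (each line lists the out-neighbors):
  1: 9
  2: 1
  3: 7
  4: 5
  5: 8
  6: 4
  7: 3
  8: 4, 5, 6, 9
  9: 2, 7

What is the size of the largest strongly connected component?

4

{4, 5, 6, 8} are all mutually reachable — one SCC of size 4.
{1, 2, 9} are all mutually reachable — one SCC of size 3.
{3, 7} are all mutually reachable — one SCC of size 2.
The largest has 4 vertices.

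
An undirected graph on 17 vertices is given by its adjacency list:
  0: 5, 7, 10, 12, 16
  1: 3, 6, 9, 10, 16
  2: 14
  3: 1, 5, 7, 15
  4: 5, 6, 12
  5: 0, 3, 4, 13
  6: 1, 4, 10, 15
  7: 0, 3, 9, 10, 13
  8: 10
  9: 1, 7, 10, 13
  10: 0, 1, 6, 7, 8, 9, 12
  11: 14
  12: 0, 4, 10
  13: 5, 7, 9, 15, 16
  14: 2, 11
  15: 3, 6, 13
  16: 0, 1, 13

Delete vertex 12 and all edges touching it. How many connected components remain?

2

With 12 gone, the remaining components are: {2, 11, 14}; {0, 1, 3, 4, 5, 6, 7, 8, 9, 10, 13, 15, 16}.
That is 2 components.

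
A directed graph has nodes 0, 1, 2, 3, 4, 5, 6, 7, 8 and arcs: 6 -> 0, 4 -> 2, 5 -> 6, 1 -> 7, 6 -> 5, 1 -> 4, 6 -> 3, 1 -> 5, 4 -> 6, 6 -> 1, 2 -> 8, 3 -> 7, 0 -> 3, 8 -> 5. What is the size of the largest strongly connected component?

6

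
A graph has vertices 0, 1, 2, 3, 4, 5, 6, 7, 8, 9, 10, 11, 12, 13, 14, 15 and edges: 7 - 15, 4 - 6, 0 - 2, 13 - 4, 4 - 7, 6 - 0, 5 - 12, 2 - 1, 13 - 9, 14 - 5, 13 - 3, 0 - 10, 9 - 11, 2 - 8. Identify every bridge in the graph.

removing 13 - 4 disconnects 13 from 4; removing 2 - 8 disconnects 2 from 8; removing 14 - 5 disconnects 14 from 5; removing 2 - 0 disconnects 2 from 0 — these are bridges.
In total 14 edges are bridges.

0-10, 0-2, 0-6, 1-2, 11-9, 12-5, 13-3, 13-4, 13-9, 14-5, 15-7, 2-8, 4-6, 4-7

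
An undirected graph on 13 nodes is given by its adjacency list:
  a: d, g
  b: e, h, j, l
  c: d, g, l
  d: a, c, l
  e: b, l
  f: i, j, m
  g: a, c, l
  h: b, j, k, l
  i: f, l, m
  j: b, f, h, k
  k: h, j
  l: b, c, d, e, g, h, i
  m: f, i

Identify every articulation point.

l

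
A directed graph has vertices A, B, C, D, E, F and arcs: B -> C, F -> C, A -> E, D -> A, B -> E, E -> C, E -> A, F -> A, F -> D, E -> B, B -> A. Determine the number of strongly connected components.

{A, B, E} are all mutually reachable — one SCC of size 3.
{F} is an SCC by itself.
{C} is an SCC by itself.
{D} is an SCC by itself.
That gives 4 strongly connected components.

4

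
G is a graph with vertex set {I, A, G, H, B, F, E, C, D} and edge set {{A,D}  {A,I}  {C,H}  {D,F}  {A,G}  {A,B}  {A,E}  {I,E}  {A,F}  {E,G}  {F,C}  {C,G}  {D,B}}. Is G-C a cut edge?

No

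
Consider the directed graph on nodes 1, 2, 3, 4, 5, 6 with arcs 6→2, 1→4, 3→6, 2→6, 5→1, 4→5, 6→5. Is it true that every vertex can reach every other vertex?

No

There is no directed path from 1 to 3, so the graph is not strongly connected.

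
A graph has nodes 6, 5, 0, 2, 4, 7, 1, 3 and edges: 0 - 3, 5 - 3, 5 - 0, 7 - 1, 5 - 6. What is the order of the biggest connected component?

4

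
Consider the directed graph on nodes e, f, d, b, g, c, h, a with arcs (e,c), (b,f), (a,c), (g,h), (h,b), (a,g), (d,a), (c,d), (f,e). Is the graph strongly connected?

Yes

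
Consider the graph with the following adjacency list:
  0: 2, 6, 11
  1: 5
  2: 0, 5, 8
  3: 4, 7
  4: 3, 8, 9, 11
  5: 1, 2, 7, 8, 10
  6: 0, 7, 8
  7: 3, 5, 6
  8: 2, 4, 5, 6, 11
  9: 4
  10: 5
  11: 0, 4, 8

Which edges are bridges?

The edges on the cycle 8-4-11-8 are not bridges since each lies on that cycle.
But removing 1-5 disconnects 1 from 5; removing 9-4 disconnects 9 from 4; removing 10-5 disconnects 10 from 5 — these are bridges.

1-5, 10-5, 4-9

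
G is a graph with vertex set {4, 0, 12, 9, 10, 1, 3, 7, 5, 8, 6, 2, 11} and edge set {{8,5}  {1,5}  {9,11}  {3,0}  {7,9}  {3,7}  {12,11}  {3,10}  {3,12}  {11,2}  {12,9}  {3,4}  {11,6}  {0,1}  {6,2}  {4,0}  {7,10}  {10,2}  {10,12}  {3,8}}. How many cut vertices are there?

1

Removing 3 increases the component count from 1 to 2, so 3 is a cut vertex.
By contrast removing 1 leaves 1 component; it is not a cut vertex. No other vertex is a cut vertex either.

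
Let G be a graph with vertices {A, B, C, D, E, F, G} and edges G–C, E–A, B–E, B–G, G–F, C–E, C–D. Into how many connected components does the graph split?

Starting from A we can reach A, B, C, D, E, F, G. That is one component of size 7.
Total: 1 component.

1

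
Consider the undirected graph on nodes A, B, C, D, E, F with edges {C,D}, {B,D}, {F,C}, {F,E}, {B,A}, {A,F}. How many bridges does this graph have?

1

The edges on the cycle B-A-F-C-D-B are not bridges since each lies on that cycle.
But removing F–E disconnects F from E — this is a bridge.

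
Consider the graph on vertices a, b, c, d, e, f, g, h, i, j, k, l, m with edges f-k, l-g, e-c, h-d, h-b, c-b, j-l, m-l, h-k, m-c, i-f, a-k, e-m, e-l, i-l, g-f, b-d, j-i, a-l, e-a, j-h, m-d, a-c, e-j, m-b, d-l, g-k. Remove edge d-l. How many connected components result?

1

d and l are still connected via d-m-l, so the component count stays at 1.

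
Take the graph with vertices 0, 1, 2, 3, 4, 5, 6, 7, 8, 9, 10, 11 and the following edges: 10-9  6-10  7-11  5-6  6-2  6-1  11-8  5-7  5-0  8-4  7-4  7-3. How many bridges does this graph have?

8

The edges on the cycle 7-11-8-4-7 are not bridges since each lies on that cycle.
But removing 10-6 disconnects 10 from 6; removing 5-0 disconnects 5 from 0; removing 6-2 disconnects 6 from 2; removing 5-6 disconnects 5 from 6 — these are bridges.
In total 8 edges are bridges.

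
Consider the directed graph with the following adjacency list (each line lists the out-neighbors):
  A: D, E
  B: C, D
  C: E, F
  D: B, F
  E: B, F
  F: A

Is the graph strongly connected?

Yes

From B we can reach every vertex (A, B, C, D, E, F), and every vertex can reach B (A, B, C, D, E, F). So the whole graph is one strongly connected component.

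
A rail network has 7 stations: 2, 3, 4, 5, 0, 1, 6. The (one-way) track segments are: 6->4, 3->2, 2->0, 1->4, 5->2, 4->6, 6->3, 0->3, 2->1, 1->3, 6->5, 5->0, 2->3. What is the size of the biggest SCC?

{0, 1, 2, 3, 4, 5, 6} are all mutually reachable — one SCC of size 7.
The largest has 7 vertices.

7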